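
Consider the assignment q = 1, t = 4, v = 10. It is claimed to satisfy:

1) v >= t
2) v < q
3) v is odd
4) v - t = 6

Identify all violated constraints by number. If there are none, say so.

1) v = 10, t = 4; 10 ≥ 4 — holds.
2) v = 10, q = 1; 10 ≥ 1 (want <) — does not hold.
3) v = 10 is even — does not hold.
4) v - t = 10 - 4 = 6 — holds.

Constraints 2, 3 are violated.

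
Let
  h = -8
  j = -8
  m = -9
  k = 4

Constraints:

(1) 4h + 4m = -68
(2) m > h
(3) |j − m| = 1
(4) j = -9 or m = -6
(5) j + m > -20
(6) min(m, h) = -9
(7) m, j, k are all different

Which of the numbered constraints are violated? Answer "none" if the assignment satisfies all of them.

Constraints 2 and 4 do not hold.

(1) 4h + 4m = 4(-8) + 4(-9) = -68  holds
(2) m = -9, h = -8; -9 ≤ -8 (want >)  fails
(3) |-8 − (-9)| = 1  holds
(4) j = -8 ≠ -9 and m = -9 ≠ -6; both disjuncts false  fails
(5) j + m = -8 + (-9) = -17; -17 > -20  holds
(6) min(-9, -8) = -9  holds
(7) values -9, -8, 4 are pairwise distinct  holds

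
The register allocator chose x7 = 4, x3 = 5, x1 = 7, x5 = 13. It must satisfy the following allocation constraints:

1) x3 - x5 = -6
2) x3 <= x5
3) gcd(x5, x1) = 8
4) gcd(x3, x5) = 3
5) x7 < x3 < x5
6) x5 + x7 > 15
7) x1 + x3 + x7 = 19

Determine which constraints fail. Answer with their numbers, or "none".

Constraints 1, 3, 4, and 7 do not hold.

1) x3 - x5 = 5 - 13 = -8, not -6  false
2) x3 = 5, x5 = 13; 5 ≤ 13  true
3) gcd(13, 7) = 1, not 8  false
4) gcd(5, 13) = 1, not 3  false
5) values 4 < 5 < 13  true
6) x5 + x7 = 13 + 4 = 17; 17 > 15  true
7) x1 + x3 + x7 = 7 + 5 + 4 = 16, not 19  false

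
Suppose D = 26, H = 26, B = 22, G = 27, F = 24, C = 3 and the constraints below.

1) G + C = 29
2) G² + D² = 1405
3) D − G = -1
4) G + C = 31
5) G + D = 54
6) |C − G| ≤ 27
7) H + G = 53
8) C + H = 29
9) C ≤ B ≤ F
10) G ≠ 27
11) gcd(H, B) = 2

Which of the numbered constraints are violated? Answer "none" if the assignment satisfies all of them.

Constraints 1, 4, 5, and 10 do not hold.

1) G + C = 27 + 3 = 30, not 29 — fails.
2) G² + D² = 27² + 26² = 729 + 676 = 1405 — holds.
3) D − G = 26 − 27 = -1 — holds.
4) G + C = 27 + 3 = 30, not 31 — fails.
5) G + D = 27 + 26 = 53, not 54 — fails.
6) |3 − 27| = 24; 24 ≤ 27 — holds.
7) H + G = 26 + 27 = 53 — holds.
8) C + H = 3 + 26 = 29 — holds.
9) values 3 ≤ 22 ≤ 24 — holds.
10) G = 27, but 27 is required to differ — fails.
11) gcd(26, 22) = 2 — holds.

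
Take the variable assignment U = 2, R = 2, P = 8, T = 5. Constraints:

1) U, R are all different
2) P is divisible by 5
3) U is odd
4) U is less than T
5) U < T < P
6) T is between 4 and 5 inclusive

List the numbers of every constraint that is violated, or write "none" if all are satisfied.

Constraints 1, 2, and 3 do not hold.

1) U = R = 2, not all different  false
2) 8 = 5*1 + 3, so 5 does not divide 8  false
3) U = 2 is even  false
4) U = 2, T = 5; 2 < 5  true
5) values 2 < 5 < 8  true
6) T = 5 lies in [4, 5]  true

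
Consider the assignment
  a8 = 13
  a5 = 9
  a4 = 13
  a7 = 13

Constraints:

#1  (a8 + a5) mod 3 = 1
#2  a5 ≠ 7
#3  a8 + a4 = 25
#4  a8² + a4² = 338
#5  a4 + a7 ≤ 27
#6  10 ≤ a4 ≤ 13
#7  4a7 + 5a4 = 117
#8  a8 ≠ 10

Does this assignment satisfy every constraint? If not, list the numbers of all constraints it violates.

Constraint 3 is violated.

#1 a8 + a5 = 22; 22 mod 3 = 1  holds
#2 a5 = 9, and 9 ≠ 7  holds
#3 a8 + a4 = 13 + 13 = 26, not 25  fails
#4 a8² + a4² = 13² + 13² = 169 + 169 = 338  holds
#5 a4 + a7 = 13 + 13 = 26; 26 ≤ 27  holds
#6 a4 = 13 lies in [10, 13]  holds
#7 4a7 + 5a4 = 4(13) + 5(13) = 117  holds
#8 a8 = 13, and 13 ≠ 10  holds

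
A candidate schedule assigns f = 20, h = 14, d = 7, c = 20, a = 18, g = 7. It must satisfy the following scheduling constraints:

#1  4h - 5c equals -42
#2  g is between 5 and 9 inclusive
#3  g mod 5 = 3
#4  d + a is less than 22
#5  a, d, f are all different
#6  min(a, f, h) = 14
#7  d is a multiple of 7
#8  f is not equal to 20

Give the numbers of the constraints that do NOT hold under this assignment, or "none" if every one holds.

#1 4h - 5c = 4(14) - 5(20) = -44, not -42 — fails.
#2 g = 7 lies in [5, 9] — holds.
#3 7 mod 5 = 2, not 3 — fails.
#4 d + a = 7 + 18 = 25; 25 ≥ 22, bound 22 not met — fails.
#5 values 18, 7, 20 are pairwise distinct — holds.
#6 min(18, 20, 14) = 14 — holds.
#7 7 / 7 = 1, so 7 divides 7 — holds.
#8 f = 20, but 20 is required to differ — fails.

The assignment fails constraints 1, 3, 4, 8.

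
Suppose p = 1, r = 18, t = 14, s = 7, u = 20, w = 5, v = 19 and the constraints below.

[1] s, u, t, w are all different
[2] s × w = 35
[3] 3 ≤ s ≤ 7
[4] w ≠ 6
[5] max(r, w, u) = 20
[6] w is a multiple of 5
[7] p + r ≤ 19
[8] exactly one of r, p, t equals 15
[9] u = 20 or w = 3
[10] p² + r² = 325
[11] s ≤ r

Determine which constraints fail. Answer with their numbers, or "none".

[1] values 7, 20, 14, 5 are pairwise distinct  holds
[2] s × w = 7 × 5 = 35  holds
[3] s = 7 lies in [3, 7]  holds
[4] w = 5, and 5 ≠ 6  holds
[5] max(18, 5, 20) = 20  holds
[6] 5 / 5 = 1, so 5 divides 5  holds
[7] p + r = 1 + 18 = 19; 19 ≤ 19  holds
[8] r=18, p=1, t=14; 0 of them equal 15, not exactly one  fails
[9] u = 20 = 20 (first disjunct)  holds
[10] p² + r² = 1² + 18² = 1 + 324 = 325  holds
[11] s = 7, r = 18; 7 ≤ 18  holds

Constraint 8 is violated.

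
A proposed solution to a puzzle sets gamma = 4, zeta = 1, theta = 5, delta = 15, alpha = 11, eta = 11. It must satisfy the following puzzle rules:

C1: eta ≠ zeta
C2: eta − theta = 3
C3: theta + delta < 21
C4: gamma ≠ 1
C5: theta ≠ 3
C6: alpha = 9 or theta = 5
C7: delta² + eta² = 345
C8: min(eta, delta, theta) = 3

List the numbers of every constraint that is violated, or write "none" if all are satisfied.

Constraints 2, 7, 8 do not hold.

C1: eta = 11, zeta = 1; distinct  ✔
C2: eta − theta = 11 − 5 = 6, not 3  ✘
C3: theta + delta = 5 + 15 = 20; 20 < 21  ✔
C4: gamma = 4, and 4 ≠ 1  ✔
C5: theta = 5, and 5 ≠ 3  ✔
C6: alpha = 11 ≠ 9, but theta = 5 = 5 (second disjunct)  ✔
C7: delta² + eta² = 15² + 11² = 225 + 121 = 346, not 345  ✘
C8: min(11, 15, 5) = 5, not 3  ✘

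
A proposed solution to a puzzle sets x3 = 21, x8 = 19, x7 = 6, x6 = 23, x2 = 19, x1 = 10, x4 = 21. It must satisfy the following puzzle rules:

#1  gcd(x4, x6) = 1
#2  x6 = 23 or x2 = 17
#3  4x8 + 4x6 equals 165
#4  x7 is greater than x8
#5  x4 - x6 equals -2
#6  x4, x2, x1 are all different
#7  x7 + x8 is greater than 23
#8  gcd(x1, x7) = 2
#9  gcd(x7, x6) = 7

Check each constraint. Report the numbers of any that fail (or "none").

#1 gcd(21, 23) = 1 — holds.
#2 x6 = 23 = 23 (first disjunct) — holds.
#3 4x8 + 4x6 = 4(19) + 4(23) = 168, not 165 — does not hold.
#4 x7 = 6, x8 = 19; 6 ≤ 19 (want >) — does not hold.
#5 x4 - x6 = 21 - 23 = -2 — holds.
#6 values 21, 19, 10 are pairwise distinct — holds.
#7 x7 + x8 = 6 + 19 = 25; 25 > 23 — holds.
#8 gcd(10, 6) = 2 — holds.
#9 gcd(6, 23) = 1, not 7 — does not hold.

No — constraints 3, 4, 9 are not satisfied.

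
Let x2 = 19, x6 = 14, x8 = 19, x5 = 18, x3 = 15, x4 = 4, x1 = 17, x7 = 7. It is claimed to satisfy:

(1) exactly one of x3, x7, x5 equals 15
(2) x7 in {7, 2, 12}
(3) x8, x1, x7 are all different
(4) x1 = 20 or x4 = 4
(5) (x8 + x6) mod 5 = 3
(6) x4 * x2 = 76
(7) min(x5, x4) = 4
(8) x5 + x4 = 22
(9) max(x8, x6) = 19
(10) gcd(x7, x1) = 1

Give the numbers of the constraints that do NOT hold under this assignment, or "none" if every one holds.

(1) x3=15, x7=7, x5=18; 1 of them equals 15  OK
(2) x7 = 7 is in {7, 2, 12}  OK
(3) values 19, 17, 7 are pairwise distinct  OK
(4) x1 = 17 ≠ 20, but x4 = 4 = 4 (second disjunct)  OK
(5) x8 + x6 = 33; 33 mod 5 = 3  OK
(6) x4 * x2 = 4 * 19 = 76  OK
(7) min(18, 4) = 4  OK
(8) x5 + x4 = 18 + 4 = 22  OK
(9) max(19, 14) = 19  OK
(10) gcd(7, 17) = 1  OK

The assignment satisfies every constraint.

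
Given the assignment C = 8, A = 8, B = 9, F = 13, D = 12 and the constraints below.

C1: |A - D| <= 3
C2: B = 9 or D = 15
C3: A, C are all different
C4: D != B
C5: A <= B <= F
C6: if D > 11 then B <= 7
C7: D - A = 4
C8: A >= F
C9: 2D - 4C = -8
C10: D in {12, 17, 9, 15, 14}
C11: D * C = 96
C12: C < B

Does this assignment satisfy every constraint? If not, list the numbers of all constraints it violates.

C1: |8 - 12| = 4; 4 > 3, exceeds bound 3  fails
C2: B = 9 = 9 (first disjunct)  holds
C3: A = C = 8, not all different  fails
C4: D = 12, B = 9; distinct  holds
C5: values 8 <= 9 <= 13  holds
C6: D = 12 > 11, so we need B ≤ 7; but B = 9 > 7  fails
C7: D - A = 12 - 8 = 4  holds
C8: A = 8, F = 13; 8 < 13 (want ≥)  fails
C9: 2D - 4C = 2(12) - 4(8) = -8  holds
C10: D = 12 is in {12, 17, 9, 15, 14}  holds
C11: D * C = 12 * 8 = 96  holds
C12: C = 8, B = 9; 8 < 9  holds

No — constraints 1, 3, 6, 8 are not satisfied.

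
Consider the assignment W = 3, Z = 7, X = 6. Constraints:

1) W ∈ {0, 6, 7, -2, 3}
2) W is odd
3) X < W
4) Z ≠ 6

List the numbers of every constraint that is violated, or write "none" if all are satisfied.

Violated: 3.

1) W = 3 is in {0, 6, 7, -2, 3} — holds.
2) W = 3 is odd — holds.
3) X = 6, W = 3; 6 ≥ 3 (want <) — does not hold.
4) Z = 7, and 7 ≠ 6 — holds.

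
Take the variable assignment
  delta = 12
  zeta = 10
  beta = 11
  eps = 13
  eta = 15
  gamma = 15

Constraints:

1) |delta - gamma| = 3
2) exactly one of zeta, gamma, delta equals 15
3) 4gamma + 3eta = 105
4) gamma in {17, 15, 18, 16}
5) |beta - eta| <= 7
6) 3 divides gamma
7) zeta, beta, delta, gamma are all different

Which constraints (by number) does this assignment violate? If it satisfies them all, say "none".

1) |12 - 15| = 3  OK
2) zeta=10, gamma=15, delta=12; 1 of them equals 15  OK
3) 4gamma + 3eta = 4(15) + 3(15) = 105  OK
4) gamma = 15 is in {17, 15, 18, 16}  OK
5) |11 - 15| = 4; 4 ≤ 7  OK
6) 15 / 3 = 5, so 3 divides 15  OK
7) values 10, 11, 12, 15 are pairwise distinct  OK

None — every constraint holds.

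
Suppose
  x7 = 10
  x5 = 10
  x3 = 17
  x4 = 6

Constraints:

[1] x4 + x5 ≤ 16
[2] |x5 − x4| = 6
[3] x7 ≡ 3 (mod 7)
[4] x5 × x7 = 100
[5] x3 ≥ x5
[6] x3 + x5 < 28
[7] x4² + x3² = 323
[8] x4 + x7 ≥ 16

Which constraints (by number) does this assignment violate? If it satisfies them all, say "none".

The assignment fails constraints 2, 7.

[1] x4 + x5 = 6 + 10 = 16; 16 ≤ 16  ✓
[2] |10 − 6| = 4, not 6  ✗
[3] 10 mod 7 = 3  ✓
[4] x5 × x7 = 10 × 10 = 100  ✓
[5] x3 = 17, x5 = 10; 17 ≥ 10  ✓
[6] x3 + x5 = 17 + 10 = 27; 27 < 28  ✓
[7] x4² + x3² = 6² + 17² = 36 + 289 = 325, not 323  ✗
[8] x4 + x7 = 6 + 10 = 16; 16 ≥ 16  ✓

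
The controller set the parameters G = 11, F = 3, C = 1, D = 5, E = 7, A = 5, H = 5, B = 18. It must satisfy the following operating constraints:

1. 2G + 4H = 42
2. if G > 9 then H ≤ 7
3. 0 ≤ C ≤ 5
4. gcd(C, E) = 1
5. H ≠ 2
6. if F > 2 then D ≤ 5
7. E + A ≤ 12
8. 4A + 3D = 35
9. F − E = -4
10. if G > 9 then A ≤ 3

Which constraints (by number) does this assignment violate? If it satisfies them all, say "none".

Constraint 10 does not hold.

1. 2G + 4H = 2(11) + 4(5) = 42  holds
2. G = 11 > 9, so we need H ≤ 7; H = 5 ≤ 7  holds
3. C = 1 lies in [0, 5]  holds
4. gcd(1, 7) = 1  holds
5. H = 5, and 5 ≠ 2  holds
6. F = 3 > 2, so we need D ≤ 5; D = 5 ≤ 5  holds
7. E + A = 7 + 5 = 12; 12 ≤ 12  holds
8. 4A + 3D = 4(5) + 3(5) = 35  holds
9. F − E = 3 − 7 = -4  holds
10. G = 11 > 9, so we need A ≤ 3; but A = 5 > 3  fails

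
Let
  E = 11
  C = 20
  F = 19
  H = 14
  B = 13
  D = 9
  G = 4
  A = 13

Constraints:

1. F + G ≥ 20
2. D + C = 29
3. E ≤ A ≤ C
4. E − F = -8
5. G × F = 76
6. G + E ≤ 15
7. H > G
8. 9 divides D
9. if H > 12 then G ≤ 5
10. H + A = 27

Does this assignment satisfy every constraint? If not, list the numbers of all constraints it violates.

Yes — all constraints hold.

1. F + G = 19 + 4 = 23; 23 ≥ 20 — satisfied.
2. D + C = 9 + 20 = 29 — satisfied.
3. values 11 ≤ 13 ≤ 20 — satisfied.
4. E − F = 11 − 19 = -8 — satisfied.
5. G × F = 4 × 19 = 76 — satisfied.
6. G + E = 4 + 11 = 15; 15 ≤ 15 — satisfied.
7. H = 14, G = 4; 14 > 4 — satisfied.
8. 9 / 9 = 1, so 9 divides 9 — satisfied.
9. H = 14 > 12, so we need G ≤ 5; G = 4 ≤ 5 — satisfied.
10. H + A = 14 + 13 = 27 — satisfied.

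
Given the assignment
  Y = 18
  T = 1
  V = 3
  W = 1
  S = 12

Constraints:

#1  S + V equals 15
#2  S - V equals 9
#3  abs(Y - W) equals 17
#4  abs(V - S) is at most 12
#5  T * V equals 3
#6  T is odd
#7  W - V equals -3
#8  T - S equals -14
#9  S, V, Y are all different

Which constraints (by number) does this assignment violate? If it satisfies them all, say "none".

Constraints 7 and 8 are violated.

#1 S + V = 12 + 3 = 15 — holds.
#2 S - V = 12 - 3 = 9 — holds.
#3 abs(18 - 1) = 17 — holds.
#4 abs(3 - 12) = 9; 9 ≤ 12 — holds.
#5 T * V = 1 * 3 = 3 — holds.
#6 T = 1 is odd — holds.
#7 W - V = 1 - 3 = -2, not -3 — does not hold.
#8 T - S = 1 - 12 = -11, not -14 — does not hold.
#9 values 12, 3, 18 are pairwise distinct — holds.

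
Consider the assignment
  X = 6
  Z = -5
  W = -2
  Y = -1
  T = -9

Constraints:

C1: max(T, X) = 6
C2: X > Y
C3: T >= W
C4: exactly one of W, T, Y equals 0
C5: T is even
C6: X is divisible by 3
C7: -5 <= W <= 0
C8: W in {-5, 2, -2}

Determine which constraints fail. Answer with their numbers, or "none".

C1: max(-9, 6) = 6 — holds.
C2: X = 6, Y = -1; 6 > -1 — holds.
C3: T = -9, W = -2; -9 < -2 (want ≥) — fails.
C4: W=-2, T=-9, Y=-1; 0 of them equal 0, not exactly one — fails.
C5: T = -9 is odd — fails.
C6: 6 / 3 = 2, so 3 divides 6 — holds.
C7: W = -2 lies in [-5, 0] — holds.
C8: W = -2 is in {-5, 2, -2} — holds.

The assignment fails constraints 3, 4, and 5.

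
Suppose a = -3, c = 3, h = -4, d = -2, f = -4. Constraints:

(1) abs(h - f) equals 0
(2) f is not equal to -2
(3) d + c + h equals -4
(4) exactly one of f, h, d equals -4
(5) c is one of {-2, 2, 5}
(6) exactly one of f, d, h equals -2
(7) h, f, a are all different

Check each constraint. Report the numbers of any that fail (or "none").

(1) abs(-4 - (-4)) = 0  ✓
(2) f = -4, and -4 ≠ -2  ✓
(3) d + c + h = -2 + 3 + (-4) = -3, not -4  ✗
(4) f=-4, h=-4, d=-2; 2 of them equal -4, not exactly one  ✗
(5) c = 3 is not in {-2, 2, 5}  ✗
(6) f=-4, d=-2, h=-4; 1 of them equals -2  ✓
(7) h = f = -4, not all different  ✗

Constraints 3, 4, 5, 7 are violated.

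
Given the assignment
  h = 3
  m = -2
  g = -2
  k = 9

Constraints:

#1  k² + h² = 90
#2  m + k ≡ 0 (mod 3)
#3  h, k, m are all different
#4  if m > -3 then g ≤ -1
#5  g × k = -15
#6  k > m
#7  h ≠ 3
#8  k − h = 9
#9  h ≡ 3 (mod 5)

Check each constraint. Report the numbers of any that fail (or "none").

#1 k² + h² = 9² + 3² = 81 + 9 = 90 — holds.
#2 m + k = 7; 7 mod 3 = 1, not 0 — does not hold.
#3 values 3, 9, -2 are pairwise distinct — holds.
#4 m = -2 > -3, so we need g ≤ -1; g = -2 ≤ -1 — holds.
#5 g × k = -2 × 9 = -18, not -15 — does not hold.
#6 k = 9, m = -2; 9 > -2 — holds.
#7 h = 3, but 3 is required to differ — does not hold.
#8 k − h = 9 − 3 = 6, not 9 — does not hold.
#9 3 mod 5 = 3 — holds.

Constraints 2, 5, 7, 8 do not hold.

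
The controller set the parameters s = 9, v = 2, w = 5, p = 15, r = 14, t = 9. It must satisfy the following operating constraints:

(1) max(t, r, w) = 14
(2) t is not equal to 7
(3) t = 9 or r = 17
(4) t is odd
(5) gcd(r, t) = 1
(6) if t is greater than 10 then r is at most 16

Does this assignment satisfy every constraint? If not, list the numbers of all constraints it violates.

Yes — all constraints hold.

(1) max(9, 14, 5) = 14  yes
(2) t = 9, and 9 ≠ 7  yes
(3) t = 9 = 9 (first disjunct)  yes
(4) t = 9 is odd  yes
(5) gcd(14, 9) = 1  yes
(6) t = 9, not > 10; antecedent false, conditional vacuously true  yes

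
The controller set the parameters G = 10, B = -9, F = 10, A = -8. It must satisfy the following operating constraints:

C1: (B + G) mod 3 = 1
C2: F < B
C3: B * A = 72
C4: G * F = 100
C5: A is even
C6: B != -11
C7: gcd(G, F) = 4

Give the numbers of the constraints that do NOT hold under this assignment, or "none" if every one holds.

C1: B + G = 1; 1 mod 3 = 1 — holds.
C2: F = 10, B = -9; 10 ≥ -9 (want <) — does not hold.
C3: B * A = -9 * (-8) = 72 — holds.
C4: G * F = 10 * 10 = 100 — holds.
C5: A = -8 is even — holds.
C6: B = -9, and -9 ≠ -11 — holds.
C7: gcd(10, 10) = 10, not 4 — does not hold.

Constraints 2 and 7 do not hold.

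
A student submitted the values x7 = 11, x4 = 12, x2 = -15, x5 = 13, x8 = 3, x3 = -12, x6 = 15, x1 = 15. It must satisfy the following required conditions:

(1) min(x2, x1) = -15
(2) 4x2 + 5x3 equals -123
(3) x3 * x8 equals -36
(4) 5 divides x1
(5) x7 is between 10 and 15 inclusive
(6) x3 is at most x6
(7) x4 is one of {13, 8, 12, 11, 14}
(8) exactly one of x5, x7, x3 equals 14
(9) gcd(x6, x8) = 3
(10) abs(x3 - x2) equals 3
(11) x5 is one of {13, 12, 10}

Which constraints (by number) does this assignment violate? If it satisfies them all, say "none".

(1) min(-15, 15) = -15 — OK.
(2) 4x2 + 5x3 = 4(-15) + 5(-12) = -120, not -123 — violated.
(3) x3 * x8 = -12 * 3 = -36 — OK.
(4) 15 / 5 = 3, so 5 divides 15 — OK.
(5) x7 = 11 lies in [10, 15] — OK.
(6) x3 = -12, x6 = 15; -12 ≤ 15 — OK.
(7) x4 = 12 is in {13, 8, 12, 11, 14} — OK.
(8) x5=13, x7=11, x3=-12; 0 of them equal 14, not exactly one — violated.
(9) gcd(15, 3) = 3 — OK.
(10) abs(-12 - (-15)) = 3 — OK.
(11) x5 = 13 is in {13, 12, 10} — OK.

No — constraints 2, 8 are not satisfied.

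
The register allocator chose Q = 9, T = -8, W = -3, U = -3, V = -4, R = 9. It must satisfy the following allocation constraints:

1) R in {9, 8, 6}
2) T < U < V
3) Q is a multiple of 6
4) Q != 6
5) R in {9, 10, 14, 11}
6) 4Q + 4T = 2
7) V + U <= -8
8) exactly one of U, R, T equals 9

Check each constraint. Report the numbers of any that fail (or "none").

No — constraints 2, 3, 6, and 7 are not satisfied.

1) R = 9 is in {9, 8, 6}  yes
2) values -8, -3, -4; U = -3 is not < V = -4  no
3) 9 = 6*1 + 3, so 6 does not divide 9  no
4) Q = 9, and 9 ≠ 6  yes
5) R = 9 is in {9, 10, 14, 11}  yes
6) 4Q + 4T = 4(9) + 4(-8) = 4, not 2  no
7) V + U = -4 + (-3) = -7; -7 > -8, bound -8 not met  no
8) U=-3, R=9, T=-8; 1 of them equals 9  yes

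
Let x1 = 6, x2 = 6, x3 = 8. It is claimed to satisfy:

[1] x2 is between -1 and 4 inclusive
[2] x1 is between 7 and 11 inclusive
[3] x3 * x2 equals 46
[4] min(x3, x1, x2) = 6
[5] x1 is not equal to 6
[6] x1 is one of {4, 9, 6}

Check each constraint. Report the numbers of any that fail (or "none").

Constraints 1, 2, 3, and 5 are violated.

[1] x2 = 6 is outside [-1, 4]  no
[2] x1 = 6 is outside [7, 11]  no
[3] x3 * x2 = 8 * 6 = 48, not 46  no
[4] min(8, 6, 6) = 6  yes
[5] x1 = 6, but 6 is required to differ  no
[6] x1 = 6 is in {4, 9, 6}  yes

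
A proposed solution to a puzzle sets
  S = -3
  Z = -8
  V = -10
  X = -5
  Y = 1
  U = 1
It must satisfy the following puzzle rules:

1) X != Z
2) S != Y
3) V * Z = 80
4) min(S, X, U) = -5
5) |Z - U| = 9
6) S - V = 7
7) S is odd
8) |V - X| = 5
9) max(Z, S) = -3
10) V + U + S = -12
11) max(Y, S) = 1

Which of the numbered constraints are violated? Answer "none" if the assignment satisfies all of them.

All constraints are satisfied.

1) X = -5, Z = -8; distinct — OK.
2) S = -3, Y = 1; distinct — OK.
3) V * Z = -10 * (-8) = 80 — OK.
4) min(-3, -5, 1) = -5 — OK.
5) |-8 - 1| = 9 — OK.
6) S - V = -3 - (-10) = 7 — OK.
7) S = -3 is odd — OK.
8) |-10 - (-5)| = 5 — OK.
9) max(-8, -3) = -3 — OK.
10) V + U + S = -10 + 1 + (-3) = -12 — OK.
11) max(1, -3) = 1 — OK.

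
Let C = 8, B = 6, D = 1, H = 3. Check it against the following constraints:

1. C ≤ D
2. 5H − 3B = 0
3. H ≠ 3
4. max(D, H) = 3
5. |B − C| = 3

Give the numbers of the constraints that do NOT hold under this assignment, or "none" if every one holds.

1. C = 8, D = 1; 8 > 1 (want ≤)  ✘
2. 5H − 3B = 5(3) − 3(6) = -3, not 0  ✘
3. H = 3, but 3 is required to differ  ✘
4. max(1, 3) = 3  ✔
5. |6 − 8| = 2, not 3  ✘

The assignment fails constraints 1, 2, 3, and 5.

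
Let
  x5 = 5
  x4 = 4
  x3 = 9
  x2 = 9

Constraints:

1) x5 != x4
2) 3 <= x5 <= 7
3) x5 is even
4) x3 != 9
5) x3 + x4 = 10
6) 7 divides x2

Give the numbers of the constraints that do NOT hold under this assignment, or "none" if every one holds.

Violated: 3, 4, 5, 6.

1) x5 = 5, x4 = 4; distinct  yes
2) x5 = 5 lies in [3, 7]  yes
3) x5 = 5 is odd  no
4) x3 = 9, but 9 is required to differ  no
5) x3 + x4 = 9 + 4 = 13, not 10  no
6) 9 = 7*1 + 2, so 7 does not divide 9  no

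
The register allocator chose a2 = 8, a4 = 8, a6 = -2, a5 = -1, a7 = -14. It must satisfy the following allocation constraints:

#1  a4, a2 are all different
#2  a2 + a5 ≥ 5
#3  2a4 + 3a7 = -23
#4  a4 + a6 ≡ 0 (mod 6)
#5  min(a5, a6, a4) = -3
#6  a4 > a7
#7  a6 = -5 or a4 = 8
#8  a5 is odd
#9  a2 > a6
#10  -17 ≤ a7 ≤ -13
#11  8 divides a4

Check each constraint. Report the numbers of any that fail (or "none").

Constraints 1, 3, and 5 are violated.

#1 a4 = a2 = 8, not all different — fails.
#2 a2 + a5 = 8 + (-1) = 7; 7 ≥ 5 — holds.
#3 2a4 + 3a7 = 2(8) + 3(-14) = -26, not -23 — fails.
#4 a4 + a6 = 6; 6 mod 6 = 0 — holds.
#5 min(-1, -2, 8) = -2, not -3 — fails.
#6 a4 = 8, a7 = -14; 8 > -14 — holds.
#7 a6 = -2 ≠ -5, but a4 = 8 = 8 (second disjunct) — holds.
#8 a5 = -1 is odd — holds.
#9 a2 = 8, a6 = -2; 8 > -2 — holds.
#10 a7 = -14 lies in [-17, -13] — holds.
#11 8 / 8 = 1, so 8 divides 8 — holds.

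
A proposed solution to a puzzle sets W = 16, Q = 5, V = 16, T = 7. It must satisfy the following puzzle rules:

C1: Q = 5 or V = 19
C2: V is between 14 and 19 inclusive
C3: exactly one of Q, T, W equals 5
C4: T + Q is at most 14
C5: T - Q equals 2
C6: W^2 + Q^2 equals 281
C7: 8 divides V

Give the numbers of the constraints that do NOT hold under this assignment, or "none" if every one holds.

C1: Q = 5 = 5 (first disjunct) — holds.
C2: V = 16 lies in [14, 19] — holds.
C3: Q=5, T=7, W=16; 1 of them equals 5 — holds.
C4: T + Q = 7 + 5 = 12; 12 ≤ 14 — holds.
C5: T - Q = 7 - 5 = 2 — holds.
C6: W^2 + Q^2 = 16^2 + 5^2 = 256 + 25 = 281 — holds.
C7: 16 / 8 = 2, so 8 divides 16 — holds.

Yes — all constraints hold.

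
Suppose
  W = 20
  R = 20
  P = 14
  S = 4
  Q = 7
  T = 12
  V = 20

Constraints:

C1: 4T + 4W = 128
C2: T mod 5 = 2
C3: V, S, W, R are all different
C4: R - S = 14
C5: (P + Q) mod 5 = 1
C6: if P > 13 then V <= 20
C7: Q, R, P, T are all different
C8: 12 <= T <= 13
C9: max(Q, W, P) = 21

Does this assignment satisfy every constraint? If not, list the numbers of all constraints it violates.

C1: 4T + 4W = 4(12) + 4(20) = 128  ✓
C2: 12 mod 5 = 2  ✓
C3: V = W = 20, not all different  ✗
C4: R - S = 20 - 4 = 16, not 14  ✗
C5: P + Q = 21; 21 mod 5 = 1  ✓
C6: P = 14 > 13, so we need V ≤ 20; V = 20 ≤ 20  ✓
C7: values 7, 20, 14, 12 are pairwise distinct  ✓
C8: T = 12 lies in [12, 13]  ✓
C9: max(7, 20, 14) = 20, not 21  ✗

Constraints 3, 4, and 9 are violated.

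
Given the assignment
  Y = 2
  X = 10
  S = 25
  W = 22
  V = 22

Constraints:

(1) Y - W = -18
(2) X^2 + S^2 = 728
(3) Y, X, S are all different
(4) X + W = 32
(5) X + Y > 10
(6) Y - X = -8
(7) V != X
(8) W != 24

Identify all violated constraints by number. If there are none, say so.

Constraints 1 and 2 are violated.

(1) Y - W = 2 - 22 = -20, not -18 — fails.
(2) X^2 + S^2 = 10^2 + 25^2 = 100 + 625 = 725, not 728 — fails.
(3) values 2, 10, 25 are pairwise distinct — holds.
(4) X + W = 10 + 22 = 32 — holds.
(5) X + Y = 10 + 2 = 12; 12 > 10 — holds.
(6) Y - X = 2 - 10 = -8 — holds.
(7) V = 22, X = 10; distinct — holds.
(8) W = 22, and 22 ≠ 24 — holds.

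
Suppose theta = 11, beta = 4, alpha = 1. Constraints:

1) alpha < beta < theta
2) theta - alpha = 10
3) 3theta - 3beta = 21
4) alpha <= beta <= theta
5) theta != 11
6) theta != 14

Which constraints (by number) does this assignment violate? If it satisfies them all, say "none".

No — constraint 5 is not satisfied.

1) values 1 < 4 < 11 — holds.
2) theta - alpha = 11 - 1 = 10 — holds.
3) 3theta - 3beta = 3(11) - 3(4) = 21 — holds.
4) values 1 <= 4 <= 11 — holds.
5) theta = 11, but 11 is required to differ — fails.
6) theta = 11, and 11 ≠ 14 — holds.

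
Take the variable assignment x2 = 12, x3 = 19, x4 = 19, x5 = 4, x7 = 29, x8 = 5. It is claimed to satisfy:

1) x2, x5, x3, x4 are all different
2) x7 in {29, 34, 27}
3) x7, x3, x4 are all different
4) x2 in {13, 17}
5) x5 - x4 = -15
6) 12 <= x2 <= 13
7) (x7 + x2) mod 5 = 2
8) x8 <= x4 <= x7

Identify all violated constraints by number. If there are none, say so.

1) x3 = x4 = 19, not all different  FAIL
2) x7 = 29 is in {29, 34, 27}  OK
3) x3 = x4 = 19, not all different  FAIL
4) x2 = 12 is not in {13, 17}  FAIL
5) x5 - x4 = 4 - 19 = -15  OK
6) x2 = 12 lies in [12, 13]  OK
7) x7 + x2 = 41; 41 mod 5 = 1, not 2  FAIL
8) values 5 <= 19 <= 29  OK

Violated: 1, 3, 4, and 7.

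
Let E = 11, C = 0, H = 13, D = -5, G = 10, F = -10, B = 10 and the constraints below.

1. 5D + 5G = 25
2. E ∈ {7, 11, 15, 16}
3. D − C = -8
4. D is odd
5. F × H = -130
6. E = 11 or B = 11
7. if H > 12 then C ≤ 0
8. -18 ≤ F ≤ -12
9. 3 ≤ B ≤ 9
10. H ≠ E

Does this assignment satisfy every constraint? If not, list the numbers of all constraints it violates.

1. 5D + 5G = 5(-5) + 5(10) = 25 — OK.
2. E = 11 is in {7, 11, 15, 16} — OK.
3. D − C = -5 − 0 = -5, not -8 — violated.
4. D = -5 is odd — OK.
5. F × H = -10 × 13 = -130 — OK.
6. E = 11 = 11 (first disjunct) — OK.
7. H = 13 > 12, so we need C ≤ 0; C = 0 ≤ 0 — OK.
8. F = -10 is outside [-18, -12] — violated.
9. B = 10 is outside [3, 9] — violated.
10. H = 13, E = 11; distinct — OK.

Constraints 3, 8, 9 are violated.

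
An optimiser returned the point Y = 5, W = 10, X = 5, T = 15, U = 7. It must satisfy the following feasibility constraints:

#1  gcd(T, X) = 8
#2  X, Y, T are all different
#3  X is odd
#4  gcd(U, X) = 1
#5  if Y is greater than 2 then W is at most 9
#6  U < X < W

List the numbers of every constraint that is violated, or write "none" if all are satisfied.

#1 gcd(15, 5) = 5, not 8  ✗
#2 X = Y = 5, not all different  ✗
#3 X = 5 is odd  ✓
#4 gcd(7, 5) = 1  ✓
#5 Y = 5 > 2, so we need W ≤ 9; but W = 10 > 9  ✗
#6 values 7, 5, 10; U = 7 is not < X = 5  ✗

The assignment fails constraints 1, 2, 5, and 6.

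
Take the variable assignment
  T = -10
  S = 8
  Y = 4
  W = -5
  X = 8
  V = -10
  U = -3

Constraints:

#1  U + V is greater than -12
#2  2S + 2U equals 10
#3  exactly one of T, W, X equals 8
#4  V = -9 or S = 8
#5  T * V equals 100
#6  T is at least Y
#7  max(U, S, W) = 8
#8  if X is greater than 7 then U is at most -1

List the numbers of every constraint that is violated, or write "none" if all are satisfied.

The assignment fails constraints 1 and 6.

#1 U + V = -3 + (-10) = -13; -13 ≤ -12, bound -12 not met — violated.
#2 2S + 2U = 2(8) + 2(-3) = 10 — satisfied.
#3 T=-10, W=-5, X=8; 1 of them equals 8 — satisfied.
#4 V = -10 ≠ -9, but S = 8 = 8 (second disjunct) — satisfied.
#5 T * V = -10 * (-10) = 100 — satisfied.
#6 T = -10, Y = 4; -10 < 4 (want ≥) — violated.
#7 max(-3, 8, -5) = 8 — satisfied.
#8 X = 8 > 7, so we need U ≤ -1; U = -3 ≤ -1 — satisfied.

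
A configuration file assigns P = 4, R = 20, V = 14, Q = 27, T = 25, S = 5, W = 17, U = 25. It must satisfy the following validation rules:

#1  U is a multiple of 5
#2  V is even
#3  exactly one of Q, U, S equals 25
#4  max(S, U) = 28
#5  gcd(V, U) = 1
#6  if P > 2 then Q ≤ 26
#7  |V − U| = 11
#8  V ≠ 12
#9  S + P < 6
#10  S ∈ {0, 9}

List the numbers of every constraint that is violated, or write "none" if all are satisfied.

#1 25 / 5 = 5, so 5 divides 25 — holds.
#2 V = 14 is even — holds.
#3 Q=27, U=25, S=5; 1 of them equals 25 — holds.
#4 max(5, 25) = 25, not 28 — fails.
#5 gcd(14, 25) = 1 — holds.
#6 P = 4 > 2, so we need Q ≤ 26; but Q = 27 > 26 — fails.
#7 |14 − 25| = 11 — holds.
#8 V = 14, and 14 ≠ 12 — holds.
#9 S + P = 5 + 4 = 9; 9 ≥ 6, bound 6 not met — fails.
#10 S = 5 is not in {0, 9} — fails.

Constraints 4, 6, 9, 10 do not hold.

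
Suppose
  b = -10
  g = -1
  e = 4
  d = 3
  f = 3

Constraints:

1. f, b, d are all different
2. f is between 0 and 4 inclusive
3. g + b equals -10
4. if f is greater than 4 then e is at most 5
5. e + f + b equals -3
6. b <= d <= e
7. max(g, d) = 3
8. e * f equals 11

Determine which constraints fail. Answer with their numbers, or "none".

1. f = d = 3, not all different  ✘
2. f = 3 lies in [0, 4]  ✔
3. g + b = -1 + (-10) = -11, not -10  ✘
4. f = 3, not > 4; antecedent false, conditional vacuously true  ✔
5. e + f + b = 4 + 3 + (-10) = -3  ✔
6. values -10 <= 3 <= 4  ✔
7. max(-1, 3) = 3  ✔
8. e * f = 4 * 3 = 12, not 11  ✘

Constraints 1, 3, 8 are violated.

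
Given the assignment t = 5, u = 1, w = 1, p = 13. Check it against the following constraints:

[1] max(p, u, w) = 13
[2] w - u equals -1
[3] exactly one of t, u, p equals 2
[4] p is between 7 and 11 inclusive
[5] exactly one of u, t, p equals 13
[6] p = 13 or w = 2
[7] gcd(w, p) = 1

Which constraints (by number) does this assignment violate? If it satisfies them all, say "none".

Constraints 2, 3, and 4 are violated.

[1] max(13, 1, 1) = 13  ✓
[2] w - u = 1 - 1 = 0, not -1  ✗
[3] t=5, u=1, p=13; 0 of them equal 2, not exactly one  ✗
[4] p = 13 is outside [7, 11]  ✗
[5] u=1, t=5, p=13; 1 of them equals 13  ✓
[6] p = 13 = 13 (first disjunct)  ✓
[7] gcd(1, 13) = 1  ✓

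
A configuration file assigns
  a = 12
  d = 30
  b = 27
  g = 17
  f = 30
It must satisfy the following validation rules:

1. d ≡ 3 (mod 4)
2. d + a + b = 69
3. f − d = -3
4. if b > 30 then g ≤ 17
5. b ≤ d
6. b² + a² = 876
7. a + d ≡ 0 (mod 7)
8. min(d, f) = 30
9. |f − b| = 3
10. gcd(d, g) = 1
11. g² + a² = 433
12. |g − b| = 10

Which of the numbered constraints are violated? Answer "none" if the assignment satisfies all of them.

Violated: 1, 3, and 6.

1. 30 mod 4 = 2, not 3 — does not hold.
2. d + a + b = 30 + 12 + 27 = 69 — holds.
3. f − d = 30 − 30 = 0, not -3 — does not hold.
4. b = 27, not > 30; antecedent false, conditional vacuously true — holds.
5. b = 27, d = 30; 27 ≤ 30 — holds.
6. b² + a² = 27² + 12² = 729 + 144 = 873, not 876 — does not hold.
7. a + d = 42; 42 mod 7 = 0 — holds.
8. min(30, 30) = 30 — holds.
9. |30 − 27| = 3 — holds.
10. gcd(30, 17) = 1 — holds.
11. g² + a² = 17² + 12² = 289 + 144 = 433 — holds.
12. |17 − 27| = 10 — holds.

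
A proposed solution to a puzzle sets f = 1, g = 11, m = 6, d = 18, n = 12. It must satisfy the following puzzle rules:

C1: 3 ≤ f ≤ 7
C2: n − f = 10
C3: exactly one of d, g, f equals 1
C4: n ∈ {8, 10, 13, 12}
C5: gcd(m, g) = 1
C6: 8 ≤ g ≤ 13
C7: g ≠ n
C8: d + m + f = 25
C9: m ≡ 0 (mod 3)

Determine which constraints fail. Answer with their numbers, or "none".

C1: f = 1 is outside [3, 7] — does not hold.
C2: n − f = 12 − 1 = 11, not 10 — does not hold.
C3: d=18, g=11, f=1; 1 of them equals 1 — holds.
C4: n = 12 is in {8, 10, 13, 12} — holds.
C5: gcd(6, 11) = 1 — holds.
C6: g = 11 lies in [8, 13] — holds.
C7: g = 11, n = 12; distinct — holds.
C8: d + m + f = 18 + 6 + 1 = 25 — holds.
C9: 6 mod 3 = 0 — holds.

Constraints 1 and 2 are violated.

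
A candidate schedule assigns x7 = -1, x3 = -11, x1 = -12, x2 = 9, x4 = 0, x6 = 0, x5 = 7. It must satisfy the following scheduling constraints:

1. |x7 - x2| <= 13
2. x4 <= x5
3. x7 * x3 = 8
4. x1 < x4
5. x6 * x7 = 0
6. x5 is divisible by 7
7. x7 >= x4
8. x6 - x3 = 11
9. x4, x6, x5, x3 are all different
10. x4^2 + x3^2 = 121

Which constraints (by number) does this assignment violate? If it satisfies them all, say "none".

Constraints 3, 7, and 9 are violated.

1. |-1 - 9| = 10; 10 ≤ 13 — holds.
2. x4 = 0, x5 = 7; 0 ≤ 7 — holds.
3. x7 * x3 = -1 * (-11) = 11, not 8 — fails.
4. x1 = -12, x4 = 0; -12 < 0 — holds.
5. x6 * x7 = 0 * (-1) = 0 — holds.
6. 7 / 7 = 1, so 7 divides 7 — holds.
7. x7 = -1, x4 = 0; -1 < 0 (want ≥) — fails.
8. x6 - x3 = 0 - (-11) = 11 — holds.
9. x4 = x6 = 0, not all different — fails.
10. x4^2 + x3^2 = 0^2 + (-11)^2 = 0 + 121 = 121 — holds.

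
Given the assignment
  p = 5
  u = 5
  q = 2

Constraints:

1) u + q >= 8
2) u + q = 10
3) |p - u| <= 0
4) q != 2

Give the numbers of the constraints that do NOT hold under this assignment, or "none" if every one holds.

1) u + q = 5 + 2 = 7; 7 < 8, bound 8 not met — does not hold.
2) u + q = 5 + 2 = 7, not 10 — does not hold.
3) |5 - 5| = 0; 0 ≤ 0 — holds.
4) q = 2, but 2 is required to differ — does not hold.

Constraints 1, 2, and 4 are violated.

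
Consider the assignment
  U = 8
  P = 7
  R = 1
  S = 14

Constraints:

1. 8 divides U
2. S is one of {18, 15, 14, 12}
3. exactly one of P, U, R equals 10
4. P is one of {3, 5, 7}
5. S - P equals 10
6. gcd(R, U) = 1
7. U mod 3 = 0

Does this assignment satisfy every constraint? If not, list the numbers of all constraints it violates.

1. 8 / 8 = 1, so 8 divides 8  true
2. S = 14 is in {18, 15, 14, 12}  true
3. P=7, U=8, R=1; 0 of them equal 10, not exactly one  false
4. P = 7 is in {3, 5, 7}  true
5. S - P = 14 - 7 = 7, not 10  false
6. gcd(1, 8) = 1  true
7. 8 mod 3 = 2, not 0  false

Constraints 3, 5, 7 do not hold.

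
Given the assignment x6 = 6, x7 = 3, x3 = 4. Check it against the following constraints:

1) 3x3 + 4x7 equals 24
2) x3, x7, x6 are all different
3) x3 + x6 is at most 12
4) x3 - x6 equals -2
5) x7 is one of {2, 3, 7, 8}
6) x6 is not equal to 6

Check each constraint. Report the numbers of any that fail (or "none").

Violated: 6.

1) 3x3 + 4x7 = 3(4) + 4(3) = 24  OK
2) values 4, 3, 6 are pairwise distinct  OK
3) x3 + x6 = 4 + 6 = 10; 10 ≤ 12  OK
4) x3 - x6 = 4 - 6 = -2  OK
5) x7 = 3 is in {2, 3, 7, 8}  OK
6) x6 = 6, but 6 is required to differ  FAIL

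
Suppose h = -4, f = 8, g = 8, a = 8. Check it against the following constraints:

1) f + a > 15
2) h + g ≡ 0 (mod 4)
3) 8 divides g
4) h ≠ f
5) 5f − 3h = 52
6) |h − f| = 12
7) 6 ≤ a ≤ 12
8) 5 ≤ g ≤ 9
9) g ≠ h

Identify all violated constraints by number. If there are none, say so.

All constraints are satisfied.

1) f + a = 8 + 8 = 16; 16 > 15  holds
2) h + g = 4; 4 mod 4 = 0  holds
3) 8 / 8 = 1, so 8 divides 8  holds
4) h = -4, f = 8; distinct  holds
5) 5f − 3h = 5(8) − 3(-4) = 52  holds
6) |-4 − 8| = 12  holds
7) a = 8 lies in [6, 12]  holds
8) g = 8 lies in [5, 9]  holds
9) g = 8, h = -4; distinct  holds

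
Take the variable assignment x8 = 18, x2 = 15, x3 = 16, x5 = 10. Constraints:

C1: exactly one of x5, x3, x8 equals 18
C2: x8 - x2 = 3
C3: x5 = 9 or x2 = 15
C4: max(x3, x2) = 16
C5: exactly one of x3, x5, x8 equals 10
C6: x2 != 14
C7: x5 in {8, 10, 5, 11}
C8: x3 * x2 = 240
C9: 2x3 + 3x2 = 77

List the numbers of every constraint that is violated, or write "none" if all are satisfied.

C1: x5=10, x3=16, x8=18; 1 of them equals 18 — holds.
C2: x8 - x2 = 18 - 15 = 3 — holds.
C3: x5 = 10 ≠ 9, but x2 = 15 = 15 (second disjunct) — holds.
C4: max(16, 15) = 16 — holds.
C5: x3=16, x5=10, x8=18; 1 of them equals 10 — holds.
C6: x2 = 15, and 15 ≠ 14 — holds.
C7: x5 = 10 is in {8, 10, 5, 11} — holds.
C8: x3 * x2 = 16 * 15 = 240 — holds.
C9: 2x3 + 3x2 = 2(16) + 3(15) = 77 — holds.

The assignment satisfies every constraint.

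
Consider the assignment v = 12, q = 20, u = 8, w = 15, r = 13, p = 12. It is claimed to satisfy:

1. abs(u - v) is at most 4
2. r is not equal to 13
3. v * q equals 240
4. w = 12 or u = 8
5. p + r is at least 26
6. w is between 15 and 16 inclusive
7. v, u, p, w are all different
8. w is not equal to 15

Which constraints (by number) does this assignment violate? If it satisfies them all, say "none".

1. abs(8 - 12) = 4; 4 ≤ 4  ✓
2. r = 13, but 13 is required to differ  ✗
3. v * q = 12 * 20 = 240  ✓
4. w = 15 ≠ 12, but u = 8 = 8 (second disjunct)  ✓
5. p + r = 12 + 13 = 25; 25 < 26, bound 26 not met  ✗
6. w = 15 lies in [15, 16]  ✓
7. v = p = 12, not all different  ✗
8. w = 15, but 15 is required to differ  ✗

Violated: 2, 5, 7, 8.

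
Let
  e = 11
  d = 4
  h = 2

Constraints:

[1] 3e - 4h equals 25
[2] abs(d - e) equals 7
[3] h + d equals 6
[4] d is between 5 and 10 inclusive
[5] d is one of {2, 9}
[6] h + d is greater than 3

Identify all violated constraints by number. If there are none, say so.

Constraints 4 and 5 do not hold.

[1] 3e - 4h = 3(11) - 4(2) = 25 — satisfied.
[2] abs(4 - 11) = 7 — satisfied.
[3] h + d = 2 + 4 = 6 — satisfied.
[4] d = 4 is outside [5, 10] — violated.
[5] d = 4 is not in {2, 9} — violated.
[6] h + d = 2 + 4 = 6; 6 > 3 — satisfied.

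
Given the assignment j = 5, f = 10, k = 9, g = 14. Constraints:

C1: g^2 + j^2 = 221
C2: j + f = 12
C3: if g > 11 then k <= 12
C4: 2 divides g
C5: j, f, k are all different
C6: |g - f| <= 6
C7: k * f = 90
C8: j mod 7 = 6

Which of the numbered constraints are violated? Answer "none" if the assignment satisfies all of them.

The assignment fails constraints 2, 8.

C1: g^2 + j^2 = 14^2 + 5^2 = 196 + 25 = 221 — OK.
C2: j + f = 5 + 10 = 15, not 12 — violated.
C3: g = 14 > 11, so we need k ≤ 12; k = 9 ≤ 12 — OK.
C4: 14 / 2 = 7, so 2 divides 14 — OK.
C5: values 5, 10, 9 are pairwise distinct — OK.
C6: |14 - 10| = 4; 4 ≤ 6 — OK.
C7: k * f = 9 * 10 = 90 — OK.
C8: 5 mod 7 = 5, not 6 — violated.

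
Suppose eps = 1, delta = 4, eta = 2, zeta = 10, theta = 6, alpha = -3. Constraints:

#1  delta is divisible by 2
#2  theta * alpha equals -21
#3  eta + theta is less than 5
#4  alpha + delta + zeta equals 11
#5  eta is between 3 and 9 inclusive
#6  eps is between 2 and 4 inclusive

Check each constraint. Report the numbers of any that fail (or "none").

The assignment fails constraints 2, 3, 5, 6.

#1 4 / 2 = 2, so 2 divides 4  ✔
#2 theta * alpha = 6 * (-3) = -18, not -21  ✘
#3 eta + theta = 2 + 6 = 8; 8 ≥ 5, bound 5 not met  ✘
#4 alpha + delta + zeta = -3 + 4 + 10 = 11  ✔
#5 eta = 2 is outside [3, 9]  ✘
#6 eps = 1 is outside [2, 4]  ✘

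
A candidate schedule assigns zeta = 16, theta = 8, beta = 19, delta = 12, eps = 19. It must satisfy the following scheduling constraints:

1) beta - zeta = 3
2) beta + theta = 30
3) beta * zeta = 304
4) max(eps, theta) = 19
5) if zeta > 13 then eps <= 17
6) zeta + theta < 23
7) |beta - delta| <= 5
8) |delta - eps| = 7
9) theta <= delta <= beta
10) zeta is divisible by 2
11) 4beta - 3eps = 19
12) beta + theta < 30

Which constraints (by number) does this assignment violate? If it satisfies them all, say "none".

Constraints 2, 5, 6, and 7 are violated.

1) beta - zeta = 19 - 16 = 3 — holds.
2) beta + theta = 19 + 8 = 27, not 30 — does not hold.
3) beta * zeta = 19 * 16 = 304 — holds.
4) max(19, 8) = 19 — holds.
5) zeta = 16 > 13, so we need eps ≤ 17; but eps = 19 > 17 — does not hold.
6) zeta + theta = 16 + 8 = 24; 24 ≥ 23, bound 23 not met — does not hold.
7) |19 - 12| = 7; 7 > 5, exceeds bound 5 — does not hold.
8) |12 - 19| = 7 — holds.
9) values 8 <= 12 <= 19 — holds.
10) 16 / 2 = 8, so 2 divides 16 — holds.
11) 4beta - 3eps = 4(19) - 3(19) = 19 — holds.
12) beta + theta = 19 + 8 = 27; 27 < 30 — holds.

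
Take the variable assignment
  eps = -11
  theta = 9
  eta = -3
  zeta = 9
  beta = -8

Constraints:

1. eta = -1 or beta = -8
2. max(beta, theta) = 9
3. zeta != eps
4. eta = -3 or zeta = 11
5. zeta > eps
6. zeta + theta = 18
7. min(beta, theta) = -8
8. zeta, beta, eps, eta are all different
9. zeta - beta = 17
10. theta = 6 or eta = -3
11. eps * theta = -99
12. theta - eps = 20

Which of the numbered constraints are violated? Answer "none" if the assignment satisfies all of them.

All constraints are satisfied.

1. eta = -3 ≠ -1, but beta = -8 = -8 (second disjunct)  yes
2. max(-8, 9) = 9  yes
3. zeta = 9, eps = -11; distinct  yes
4. eta = -3 = -3 (first disjunct)  yes
5. zeta = 9, eps = -11; 9 > -11  yes
6. zeta + theta = 9 + 9 = 18  yes
7. min(-8, 9) = -8  yes
8. values 9, -8, -11, -3 are pairwise distinct  yes
9. zeta - beta = 9 - (-8) = 17  yes
10. theta = 9 ≠ 6, but eta = -3 = -3 (second disjunct)  yes
11. eps * theta = -11 * 9 = -99  yes
12. theta - eps = 9 - (-11) = 20  yes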